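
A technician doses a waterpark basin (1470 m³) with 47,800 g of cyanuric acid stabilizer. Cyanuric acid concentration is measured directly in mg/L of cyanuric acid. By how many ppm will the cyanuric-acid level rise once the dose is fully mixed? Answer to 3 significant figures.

32.5 ppm

Volume: 1470 m³ = 1,470,000 L.
Rise: 47,800 g / 1,470,000 L × 1000 = 32.52 mg/L.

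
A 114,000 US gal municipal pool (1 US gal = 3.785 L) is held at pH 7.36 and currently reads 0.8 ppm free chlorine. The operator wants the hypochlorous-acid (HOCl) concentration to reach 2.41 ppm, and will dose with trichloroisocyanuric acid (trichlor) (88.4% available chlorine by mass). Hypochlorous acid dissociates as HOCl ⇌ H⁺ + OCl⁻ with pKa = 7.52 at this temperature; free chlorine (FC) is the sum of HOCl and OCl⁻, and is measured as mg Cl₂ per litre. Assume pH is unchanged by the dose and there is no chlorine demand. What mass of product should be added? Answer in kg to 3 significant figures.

Volume: 114,000 US gal × 3.785 L/gal = 431,490 L.
[OCl⁻]/[HOCl] = 10^(pH − pKa) = 10^(7.36 − 7.52) = 0.6918; fraction as HOCl = 1/(1 + 0.6918) = 0.5911.
Free chlorine required for 2.41 ppm HOCl: 2.41 / 0.5911 = 4.077 ppm.
FC to add: 4.077 − 0.8 = 3.277 mg/L as Cl₂.
Cl₂ equivalent: 3.277 mg/L × 431,490 L = 1414 g.
Product at 88.4% available Cl: 1414 / 0.884 = 1600 g.

1.60 kg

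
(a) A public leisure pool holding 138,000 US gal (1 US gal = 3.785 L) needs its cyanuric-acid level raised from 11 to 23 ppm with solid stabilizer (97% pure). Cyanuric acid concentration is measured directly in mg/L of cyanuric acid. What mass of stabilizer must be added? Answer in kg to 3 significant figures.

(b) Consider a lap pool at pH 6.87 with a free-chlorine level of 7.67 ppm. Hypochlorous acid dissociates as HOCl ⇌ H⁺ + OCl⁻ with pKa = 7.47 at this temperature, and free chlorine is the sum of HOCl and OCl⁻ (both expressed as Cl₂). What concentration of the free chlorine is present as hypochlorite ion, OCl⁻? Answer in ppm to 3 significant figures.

(a) 6.46 kg; (b) 1.54 ppm

(a) Volume: 138,000 US gal × 3.785 L/gal = 522,330 L.
(a) CYA to add: (23 − 11) = 12 mg/L × 522,330 L = 6268 g cyanuric acid.
(a) At 97% purity: 6268 / 0.97 = 6462 g product.

(b) [OCl⁻]/[HOCl] = 10^(pH − pKa) = 10^(6.87 − 7.47) = 10^-0.60 = 0.2512.
(b) Fraction as HOCl = 1 / (1 + 0.2512) = 0.7992.
(b) OCl⁻ = (1 − 0.7992) × 7.67 ppm = 1.54 ppm.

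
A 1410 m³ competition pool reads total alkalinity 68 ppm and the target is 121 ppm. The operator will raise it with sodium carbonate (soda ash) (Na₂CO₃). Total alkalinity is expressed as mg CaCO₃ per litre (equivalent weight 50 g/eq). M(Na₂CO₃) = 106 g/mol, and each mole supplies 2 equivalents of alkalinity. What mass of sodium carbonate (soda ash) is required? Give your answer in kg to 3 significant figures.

Volume: 1410 m³ = 1,410,000 L.
Alkalinity to add: (121 − 68) = 53 mg/L as CaCO₃ × 1,410,000 L = 74,730 g as CaCO₃.
Equivalents: 74,730 g ÷ 50 g/eq = 1495 eq.
Each mole of Na₂CO₃ supplies 2 eq, so 1495 / 2 = 747.3 mol.
Mass: 747.3 mol × 106 g/mol = 79,210 g.

79.2 kg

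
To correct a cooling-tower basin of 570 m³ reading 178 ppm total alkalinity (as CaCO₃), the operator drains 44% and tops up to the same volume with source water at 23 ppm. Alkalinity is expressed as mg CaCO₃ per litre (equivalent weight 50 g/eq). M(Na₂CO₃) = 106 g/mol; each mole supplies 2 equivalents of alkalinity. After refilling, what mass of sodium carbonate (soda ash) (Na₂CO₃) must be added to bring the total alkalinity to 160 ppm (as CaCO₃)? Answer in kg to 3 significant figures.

30.3 kg

Volume: 570 m³ = 570,000 L.
After draining 44% and refilling: 178 × 0.56 + 23 × 0.44 = 109.8 ppm.
Deficit to target: 160 − 109.8 = 50.2 mg/L.
As CaCO₃: 50.2 mg/L × 570,000 L = 28,610 g; ÷ 50 g/eq ÷ 2 = 286.1 mol Na₂CO₃.
Mass: 286.1 × 106 = 30,330 g.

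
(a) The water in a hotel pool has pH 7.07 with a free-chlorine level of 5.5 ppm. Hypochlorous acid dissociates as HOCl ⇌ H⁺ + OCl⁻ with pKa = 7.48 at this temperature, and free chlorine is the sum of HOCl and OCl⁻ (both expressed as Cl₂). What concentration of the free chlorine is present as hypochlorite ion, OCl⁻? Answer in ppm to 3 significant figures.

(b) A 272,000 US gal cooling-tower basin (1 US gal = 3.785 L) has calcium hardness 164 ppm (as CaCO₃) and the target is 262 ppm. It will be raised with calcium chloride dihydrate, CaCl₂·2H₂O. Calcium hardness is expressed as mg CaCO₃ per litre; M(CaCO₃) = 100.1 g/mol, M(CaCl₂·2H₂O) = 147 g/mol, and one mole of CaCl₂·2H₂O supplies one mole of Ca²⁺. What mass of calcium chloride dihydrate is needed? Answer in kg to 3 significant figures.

(a) [OCl⁻]/[HOCl] = 10^(pH − pKa) = 10^(7.07 − 7.48) = 10^-0.41 = 0.389.
(a) Fraction as HOCl = 1 / (1 + 0.389) = 0.7199.
(a) OCl⁻ = (1 − 0.7199) × 5.5 ppm = 1.54 ppm.

(b) Volume: 272,000 US gal × 3.785 L/gal = 1,029,520 L.
(b) Hardness to add: (262 − 164) = 98 mg/L as CaCO₃ × 1,029,520 L = 100,900 g as CaCO₃.
(b) Moles of Ca²⁺ (1 mol Ca²⁺ ≡ 1 mol CaCO₃): 100,900 / 100.1 g/mol = 1008 mol.
(b) Mass of CaCl₂·2H₂O: 1008 × 147 = 148,200 g.

(a) 1.54 ppm; (b) 148 kg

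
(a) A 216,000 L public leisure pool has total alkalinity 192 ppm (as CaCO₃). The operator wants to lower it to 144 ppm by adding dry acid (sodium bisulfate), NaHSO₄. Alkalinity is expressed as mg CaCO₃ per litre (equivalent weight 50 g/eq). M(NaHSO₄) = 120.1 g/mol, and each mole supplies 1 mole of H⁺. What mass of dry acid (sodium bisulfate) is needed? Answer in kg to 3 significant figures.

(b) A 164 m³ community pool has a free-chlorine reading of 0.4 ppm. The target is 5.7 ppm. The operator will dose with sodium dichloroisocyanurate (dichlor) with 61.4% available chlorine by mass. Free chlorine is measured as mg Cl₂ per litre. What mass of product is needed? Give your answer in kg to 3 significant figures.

(a) Alkalinity to neutralize: (192 − 144) = 48 mg/L as CaCO₃ × 216,000 L = 10,370 g as CaCO₃.
(a) Equivalents of H⁺ required: 10,370 ÷ 50 g/eq = 207.4 eq = 207.4 mol NaHSO₄.
(a) Mass of NaHSO₄: 207.4 × 120.1 = 24,900 g.

(b) Volume: 164 m³ = 164,000 L.
(b) Chlorine deficit: 5.7 − 0.4 = 5.3 ppm = 5.3 mg/L as Cl₂.
(b) Cl₂ equivalent needed: 5.3 mg/L × 164,000 L = 869,200 mg = 869.2 g.
(b) Product at 61.4% available chlorine: 869.2 / 0.614 = 1416 g.

(a) 24.9 kg; (b) 1.42 kg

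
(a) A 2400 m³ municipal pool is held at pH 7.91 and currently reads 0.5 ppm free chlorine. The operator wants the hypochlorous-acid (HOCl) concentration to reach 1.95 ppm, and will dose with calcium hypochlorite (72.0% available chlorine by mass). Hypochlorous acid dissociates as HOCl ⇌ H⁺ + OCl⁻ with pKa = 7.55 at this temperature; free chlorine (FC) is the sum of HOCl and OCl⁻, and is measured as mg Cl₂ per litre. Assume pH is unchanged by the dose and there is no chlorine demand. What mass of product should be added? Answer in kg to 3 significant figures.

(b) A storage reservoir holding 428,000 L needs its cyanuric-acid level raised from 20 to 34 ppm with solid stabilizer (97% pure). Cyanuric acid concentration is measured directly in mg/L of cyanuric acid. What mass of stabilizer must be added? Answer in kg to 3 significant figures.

(a) 19.7 kg; (b) 6.18 kg

(a) Volume: 2400 m³ = 2,400,000 L.
(a) [OCl⁻]/[HOCl] = 10^(pH − pKa) = 10^(7.91 − 7.55) = 2.291; fraction as HOCl = 1/(1 + 2.291) = 0.3039.
(a) Free chlorine required for 1.95 ppm HOCl: 1.95 / 0.3039 = 6.417 ppm.
(a) FC to add: 6.417 − 0.5 = 5.917 mg/L as Cl₂.
(a) Cl₂ equivalent: 5.917 mg/L × 2,400,000 L = 14,200 g.
(a) Product at 72.0% available Cl: 14,200 / 0.72 = 19,720 g.

(b) CYA to add: (34 − 20) = 14 mg/L × 428,000 L = 5992 g cyanuric acid.
(b) At 97% purity: 5992 / 0.97 = 6177 g product.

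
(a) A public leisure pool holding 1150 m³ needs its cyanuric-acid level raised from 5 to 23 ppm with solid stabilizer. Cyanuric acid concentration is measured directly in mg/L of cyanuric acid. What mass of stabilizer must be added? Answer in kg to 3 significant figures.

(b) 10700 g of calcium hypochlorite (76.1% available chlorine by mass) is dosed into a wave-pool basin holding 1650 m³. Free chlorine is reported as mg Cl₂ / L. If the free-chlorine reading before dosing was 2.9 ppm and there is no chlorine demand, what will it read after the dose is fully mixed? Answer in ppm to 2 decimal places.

(a) Volume: 1150 m³ = 1,150,000 L.
(a) CYA to add: (23 − 5) = 18 mg/L × 1,150,000 L = 20,700 g cyanuric acid.

(b) Volume: 1650 m³ = 1,650,000 L.
(b) Available chlorine delivered: 10,700 g × 0.761 = 8143 g as Cl₂.
(b) Concentration rise: 8143 g / 1,650,000 L = 4.935 mg/L = 4.93 ppm.
(b) Final FC: 2.9 + 4.93 = 7.83 ppm.

(a) 20.7 kg; (b) 7.83 ppm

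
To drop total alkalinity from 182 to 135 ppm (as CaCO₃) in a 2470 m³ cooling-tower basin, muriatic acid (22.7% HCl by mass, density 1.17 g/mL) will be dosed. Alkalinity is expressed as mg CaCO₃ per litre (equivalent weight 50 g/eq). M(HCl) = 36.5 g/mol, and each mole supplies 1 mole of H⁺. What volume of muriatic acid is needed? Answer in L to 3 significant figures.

Volume: 2470 m³ = 2,470,000 L.
Alkalinity to neutralize: (182 − 135) = 47 mg/L as CaCO₃ × 2,470,000 L = 116,100 g as CaCO₃.
Equivalents of H⁺ required: 116,100 ÷ 50 g/eq = 2322 eq = 2322 mol HCl.
Mass of HCl: 2322 × 36.5 = 84,750 g.
Mass of 22.7% solution: 84,750 / 0.227 = 373,300 g.
Volume: 373,300 g ÷ 1.17 g/mL = 319,100 mL.

319 L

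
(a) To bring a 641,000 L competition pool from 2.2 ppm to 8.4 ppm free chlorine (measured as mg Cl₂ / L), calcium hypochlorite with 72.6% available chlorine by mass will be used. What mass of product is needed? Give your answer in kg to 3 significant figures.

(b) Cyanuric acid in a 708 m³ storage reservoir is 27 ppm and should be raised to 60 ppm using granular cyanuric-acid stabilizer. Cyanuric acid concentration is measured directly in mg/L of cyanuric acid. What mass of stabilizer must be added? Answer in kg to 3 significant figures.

(a) 5.47 kg; (b) 23.4 kg

(a) Chlorine deficit: 8.4 − 2.2 = 6.2 ppm = 6.2 mg/L as Cl₂.
(a) Cl₂ equivalent needed: 6.2 mg/L × 641,000 L = 3,974,000 mg = 3974 g.
(a) Product at 72.6% available chlorine: 3974 / 0.726 = 5474 g.

(b) Volume: 708 m³ = 708,000 L.
(b) CYA to add: (60 − 27) = 33 mg/L × 708,000 L = 23,360 g cyanuric acid.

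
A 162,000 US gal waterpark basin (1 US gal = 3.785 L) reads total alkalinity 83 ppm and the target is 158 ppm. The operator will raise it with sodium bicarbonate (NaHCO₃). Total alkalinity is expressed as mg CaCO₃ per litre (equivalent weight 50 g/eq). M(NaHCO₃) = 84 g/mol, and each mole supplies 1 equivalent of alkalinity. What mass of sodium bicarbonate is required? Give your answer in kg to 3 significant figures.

Volume: 162,000 US gal × 3.785 L/gal = 613,170 L.
Alkalinity to add: (158 − 83) = 75 mg/L as CaCO₃ × 613,170 L = 45,990 g as CaCO₃.
Equivalents: 45,990 g ÷ 50 g/eq = 919.8 eq.
NaHCO₃ supplies 1 eq per mole → 919.8 mol.
Mass: 919.8 mol × 84 g/mol = 77,260 g.

77.3 kg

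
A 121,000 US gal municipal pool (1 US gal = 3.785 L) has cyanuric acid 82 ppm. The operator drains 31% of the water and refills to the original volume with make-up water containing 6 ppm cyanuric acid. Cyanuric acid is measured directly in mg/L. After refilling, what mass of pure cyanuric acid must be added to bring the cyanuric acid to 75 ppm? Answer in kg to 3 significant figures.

7.58 kg

Volume: 121,000 US gal × 3.785 L/gal = 457,985 L.
After draining 31% and refilling: 82 × 0.69 + 6 × 0.31 = 58.44 ppm.
Deficit to target: 75 − 58.44 = 16.56 mg/L.
Mass: 16.56 mg/L × 457,985 L = 7584 g cyanuric acid.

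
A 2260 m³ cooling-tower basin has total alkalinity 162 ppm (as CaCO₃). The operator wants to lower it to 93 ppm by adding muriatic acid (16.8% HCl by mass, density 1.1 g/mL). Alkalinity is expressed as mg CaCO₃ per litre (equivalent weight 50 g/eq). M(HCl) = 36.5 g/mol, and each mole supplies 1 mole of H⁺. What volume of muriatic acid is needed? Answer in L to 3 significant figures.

616 L

Volume: 2260 m³ = 2,260,000 L.
Alkalinity to neutralize: (162 − 93) = 69 mg/L as CaCO₃ × 2,260,000 L = 155,900 g as CaCO₃.
Equivalents of H⁺ required: 155,900 ÷ 50 g/eq = 3119 eq = 3119 mol HCl.
Mass of HCl: 3119 × 36.5 = 113,800 g.
Mass of 16.8% solution: 113,800 / 0.168 = 677,600 g.
Volume: 677,600 g ÷ 1.1 g/mL = 616,000 mL.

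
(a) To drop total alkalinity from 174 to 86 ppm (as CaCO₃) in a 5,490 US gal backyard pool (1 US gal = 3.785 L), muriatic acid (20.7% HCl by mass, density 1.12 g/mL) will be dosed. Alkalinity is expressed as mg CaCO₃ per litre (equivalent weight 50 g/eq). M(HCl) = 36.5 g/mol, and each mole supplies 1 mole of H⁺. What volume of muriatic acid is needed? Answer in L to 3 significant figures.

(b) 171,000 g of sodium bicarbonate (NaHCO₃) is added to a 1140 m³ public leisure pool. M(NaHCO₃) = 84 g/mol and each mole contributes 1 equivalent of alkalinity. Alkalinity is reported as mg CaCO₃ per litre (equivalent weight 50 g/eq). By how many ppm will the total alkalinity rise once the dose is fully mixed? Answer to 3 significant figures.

(a) 5.76 L; (b) 89.3 ppm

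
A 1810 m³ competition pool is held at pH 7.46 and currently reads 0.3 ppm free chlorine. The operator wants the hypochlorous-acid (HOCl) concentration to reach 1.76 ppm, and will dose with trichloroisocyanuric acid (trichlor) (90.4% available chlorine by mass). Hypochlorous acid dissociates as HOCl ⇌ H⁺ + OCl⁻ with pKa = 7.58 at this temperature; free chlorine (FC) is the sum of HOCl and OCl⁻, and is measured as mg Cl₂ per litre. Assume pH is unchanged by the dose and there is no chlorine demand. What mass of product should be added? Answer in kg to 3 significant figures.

Volume: 1810 m³ = 1,810,000 L.
[OCl⁻]/[HOCl] = 10^(pH − pKa) = 10^(7.46 − 7.58) = 0.7586; fraction as HOCl = 1/(1 + 0.7586) = 0.5686.
Free chlorine required for 1.76 ppm HOCl: 1.76 / 0.5686 = 3.095 ppm.
FC to add: 3.095 − 0.3 = 2.795 mg/L as Cl₂.
Cl₂ equivalent: 2.795 mg/L × 1,810,000 L = 5059 g.
Product at 90.4% available Cl: 5059 / 0.904 = 5596 g.

5.60 kg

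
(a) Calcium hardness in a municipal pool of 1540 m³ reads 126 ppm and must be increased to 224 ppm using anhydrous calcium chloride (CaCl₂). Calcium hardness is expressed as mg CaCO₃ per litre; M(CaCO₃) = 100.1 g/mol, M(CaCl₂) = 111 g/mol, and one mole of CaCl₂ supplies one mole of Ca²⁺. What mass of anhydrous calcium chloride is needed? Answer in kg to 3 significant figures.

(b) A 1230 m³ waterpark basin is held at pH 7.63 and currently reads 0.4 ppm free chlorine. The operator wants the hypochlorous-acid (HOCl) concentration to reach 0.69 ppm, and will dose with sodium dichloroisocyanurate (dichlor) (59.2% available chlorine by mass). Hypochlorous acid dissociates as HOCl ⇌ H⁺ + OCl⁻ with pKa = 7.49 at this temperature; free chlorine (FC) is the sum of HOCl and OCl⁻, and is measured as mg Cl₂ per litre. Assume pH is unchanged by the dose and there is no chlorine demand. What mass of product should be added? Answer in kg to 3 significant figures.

(a) Volume: 1540 m³ = 1,540,000 L.
(a) Hardness to add: (224 − 126) = 98 mg/L as CaCO₃ × 1,540,000 L = 150,900 g as CaCO₃.
(a) Moles of Ca²⁺ (1 mol Ca²⁺ ≡ 1 mol CaCO₃): 150,900 / 100.1 g/mol = 1508 mol.
(a) Mass of CaCl₂: 1508 × 111 = 167,400 g.

(b) Volume: 1230 m³ = 1,230,000 L.
(b) [OCl⁻]/[HOCl] = 10^(pH − pKa) = 10^(7.63 − 7.49) = 1.38; fraction as HOCl = 1/(1 + 1.38) = 0.4201.
(b) Free chlorine required for 0.69 ppm HOCl: 0.69 / 0.4201 = 1.642 ppm.
(b) FC to add: 1.642 − 0.4 = 1.242 mg/L as Cl₂.
(b) Cl₂ equivalent: 1.242 mg/L × 1,230,000 L = 1528 g.
(b) Product at 59.2% available Cl: 1528 / 0.592 = 2581 g.

(a) 167 kg; (b) 2.58 kg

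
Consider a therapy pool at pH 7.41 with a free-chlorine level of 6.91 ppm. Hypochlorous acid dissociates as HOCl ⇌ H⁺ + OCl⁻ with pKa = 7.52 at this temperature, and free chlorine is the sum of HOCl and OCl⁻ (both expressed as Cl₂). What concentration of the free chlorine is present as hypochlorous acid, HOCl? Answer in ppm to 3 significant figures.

[OCl⁻]/[HOCl] = 10^(pH − pKa) = 10^(7.41 − 7.52) = 10^-0.11 = 0.7762.
Fraction as HOCl = 1 / (1 + 0.7762) = 0.563.
HOCl = 0.563 × 6.91 ppm = 3.89 ppm.

3.89 ppm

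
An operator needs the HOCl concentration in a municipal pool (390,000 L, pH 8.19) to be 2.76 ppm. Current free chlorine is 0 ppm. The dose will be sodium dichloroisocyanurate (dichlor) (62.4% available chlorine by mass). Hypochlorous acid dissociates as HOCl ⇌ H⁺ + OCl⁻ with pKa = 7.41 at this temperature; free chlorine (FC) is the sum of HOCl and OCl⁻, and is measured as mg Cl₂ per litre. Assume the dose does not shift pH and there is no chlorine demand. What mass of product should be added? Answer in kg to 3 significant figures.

[OCl⁻]/[HOCl] = 10^(pH − pKa) = 10^(8.19 − 7.41) = 6.026; fraction as HOCl = 1/(1 + 6.026) = 0.1423.
Free chlorine required for 2.76 ppm HOCl: 2.76 / 0.1423 = 19.39 ppm.
FC to add: 19.39 − 0 = 19.39 mg/L as Cl₂.
Cl₂ equivalent: 19.39 mg/L × 390,000 L = 7562 g.
Product at 62.4% available Cl: 7562 / 0.624 = 12,120 g.

12.1 kg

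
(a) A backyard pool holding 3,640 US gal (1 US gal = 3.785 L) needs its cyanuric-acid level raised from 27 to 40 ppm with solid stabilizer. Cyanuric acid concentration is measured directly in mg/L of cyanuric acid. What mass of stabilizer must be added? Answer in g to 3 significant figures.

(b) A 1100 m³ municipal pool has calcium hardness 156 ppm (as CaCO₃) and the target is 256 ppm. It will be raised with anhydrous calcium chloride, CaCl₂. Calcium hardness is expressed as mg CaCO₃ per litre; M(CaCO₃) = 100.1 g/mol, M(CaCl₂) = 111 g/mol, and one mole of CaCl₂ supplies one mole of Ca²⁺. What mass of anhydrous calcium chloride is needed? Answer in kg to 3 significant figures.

(a) Volume: 3,640 US gal × 3.785 L/gal = 13,777 L.
(a) CYA to add: (40 − 27) = 13 mg/L × 13,777 L = 179.1 g cyanuric acid.

(b) Volume: 1100 m³ = 1,100,000 L.
(b) Hardness to add: (256 − 156) = 100 mg/L as CaCO₃ × 1,100,000 L = 110,000 g as CaCO₃.
(b) Moles of Ca²⁺ (1 mol Ca²⁺ ≡ 1 mol CaCO₃): 110,000 / 100.1 g/mol = 1099 mol.
(b) Mass of CaCl₂: 1099 × 111 = 122,000 g.

(a) 179 g; (b) 122 kg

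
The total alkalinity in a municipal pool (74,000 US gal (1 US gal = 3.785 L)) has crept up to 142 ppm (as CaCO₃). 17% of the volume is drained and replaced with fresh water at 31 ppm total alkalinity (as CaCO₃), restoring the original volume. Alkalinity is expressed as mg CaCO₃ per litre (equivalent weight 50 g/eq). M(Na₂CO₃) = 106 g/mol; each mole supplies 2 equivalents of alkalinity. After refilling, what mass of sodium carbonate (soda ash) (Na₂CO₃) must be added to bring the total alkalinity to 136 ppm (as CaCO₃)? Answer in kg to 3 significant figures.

Volume: 74,000 US gal × 3.785 L/gal = 280,090 L.
After draining 17% and refilling: 142 × 0.83 + 31 × 0.17 = 123.13 ppm.
Deficit to target: 136 − 123.13 = 12.87 mg/L.
As CaCO₃: 12.87 mg/L × 280,090 L = 3605 g; ÷ 50 g/eq ÷ 2 = 36.05 mol Na₂CO₃.
Mass: 36.05 × 106 = 3821 g.

3.82 kg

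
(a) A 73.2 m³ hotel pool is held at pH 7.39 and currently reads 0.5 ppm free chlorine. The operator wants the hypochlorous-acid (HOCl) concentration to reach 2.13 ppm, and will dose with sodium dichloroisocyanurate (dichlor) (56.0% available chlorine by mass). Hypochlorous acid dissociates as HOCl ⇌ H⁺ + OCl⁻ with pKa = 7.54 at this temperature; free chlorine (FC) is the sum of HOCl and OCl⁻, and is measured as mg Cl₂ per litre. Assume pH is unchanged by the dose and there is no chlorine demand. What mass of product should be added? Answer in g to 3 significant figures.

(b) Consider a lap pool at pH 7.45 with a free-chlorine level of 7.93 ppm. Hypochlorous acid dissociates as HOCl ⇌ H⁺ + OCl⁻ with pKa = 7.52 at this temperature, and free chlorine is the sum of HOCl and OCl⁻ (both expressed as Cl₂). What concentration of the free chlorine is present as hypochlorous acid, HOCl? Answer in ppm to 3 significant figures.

(a) 410 g; (b) 4.28 ppm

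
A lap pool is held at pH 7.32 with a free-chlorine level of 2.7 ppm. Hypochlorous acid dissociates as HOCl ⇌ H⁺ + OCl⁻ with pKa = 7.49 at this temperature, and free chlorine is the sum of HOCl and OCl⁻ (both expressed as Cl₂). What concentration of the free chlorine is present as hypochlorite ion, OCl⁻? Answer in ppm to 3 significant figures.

[OCl⁻]/[HOCl] = 10^(pH − pKa) = 10^(7.32 − 7.49) = 10^-0.17 = 0.6761.
Fraction as HOCl = 1 / (1 + 0.6761) = 0.5966.
OCl⁻ = (1 − 0.5966) × 2.7 ppm = 1.089 ppm.

1.09 ppm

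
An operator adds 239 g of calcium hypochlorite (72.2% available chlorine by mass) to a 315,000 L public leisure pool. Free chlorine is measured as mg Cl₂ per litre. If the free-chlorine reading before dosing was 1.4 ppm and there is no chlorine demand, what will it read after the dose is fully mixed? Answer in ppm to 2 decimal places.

1.95 ppm

Available chlorine delivered: 239 g × 0.722 = 172.6 g as Cl₂.
Concentration rise: 172.6 g / 315,000 L = 0.5478 mg/L = 0.55 ppm.
Final FC: 1.4 + 0.55 = 1.95 ppm.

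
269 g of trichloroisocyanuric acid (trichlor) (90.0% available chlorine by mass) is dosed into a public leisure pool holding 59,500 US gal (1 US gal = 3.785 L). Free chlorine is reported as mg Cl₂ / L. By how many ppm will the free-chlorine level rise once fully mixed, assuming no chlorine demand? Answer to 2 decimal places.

Volume: 59,500 US gal × 3.785 L/gal = 225,208 L.
Available chlorine delivered: 269 g × 0.9 = 242.1 g as Cl₂.
Concentration rise: 242.1 g / 225,208 L = 1.075 mg/L = 1.08 ppm.

1.08 ppm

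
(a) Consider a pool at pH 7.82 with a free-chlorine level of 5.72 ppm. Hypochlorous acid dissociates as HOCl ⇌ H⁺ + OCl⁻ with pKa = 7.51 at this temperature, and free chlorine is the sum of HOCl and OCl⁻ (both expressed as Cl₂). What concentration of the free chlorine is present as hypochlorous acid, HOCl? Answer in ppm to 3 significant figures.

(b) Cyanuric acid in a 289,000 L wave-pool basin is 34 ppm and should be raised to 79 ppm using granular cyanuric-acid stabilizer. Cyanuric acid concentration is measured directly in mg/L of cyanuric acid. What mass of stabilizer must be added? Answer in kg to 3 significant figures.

(a) 1.88 ppm; (b) 13.0 kg

(a) [OCl⁻]/[HOCl] = 10^(pH − pKa) = 10^(7.82 − 7.51) = 10^0.31 = 2.042.
(a) Fraction as HOCl = 1 / (1 + 2.042) = 0.3288.
(a) HOCl = 0.3288 × 5.72 ppm = 1.881 ppm.

(b) CYA to add: (79 − 34) = 45 mg/L × 289,000 L = 13,000 g cyanuric acid.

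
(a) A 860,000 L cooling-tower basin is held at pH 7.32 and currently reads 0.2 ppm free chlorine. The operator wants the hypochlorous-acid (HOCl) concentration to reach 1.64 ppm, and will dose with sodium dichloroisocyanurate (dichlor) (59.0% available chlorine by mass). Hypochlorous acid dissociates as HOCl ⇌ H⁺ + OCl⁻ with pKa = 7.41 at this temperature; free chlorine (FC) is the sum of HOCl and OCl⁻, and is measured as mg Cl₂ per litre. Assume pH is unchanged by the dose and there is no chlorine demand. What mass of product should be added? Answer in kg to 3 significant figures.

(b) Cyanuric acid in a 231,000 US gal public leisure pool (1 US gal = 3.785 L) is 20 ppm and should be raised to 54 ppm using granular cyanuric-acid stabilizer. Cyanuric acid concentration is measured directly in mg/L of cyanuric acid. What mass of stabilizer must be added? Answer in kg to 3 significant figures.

(a) [OCl⁻]/[HOCl] = 10^(pH − pKa) = 10^(7.32 − 7.41) = 0.8128; fraction as HOCl = 1/(1 + 0.8128) = 0.5516.
(a) Free chlorine required for 1.64 ppm HOCl: 1.64 / 0.5516 = 2.973 ppm.
(a) FC to add: 2.973 − 0.2 = 2.773 mg/L as Cl₂.
(a) Cl₂ equivalent: 2.773 mg/L × 860,000 L = 2385 g.
(a) Product at 59.0% available Cl: 2385 / 0.59 = 4042 g.

(b) Volume: 231,000 US gal × 3.785 L/gal = 874,335 L.
(b) CYA to add: (54 − 20) = 34 mg/L × 874,335 L = 29,730 g cyanuric acid.

(a) 4.04 kg; (b) 29.7 kg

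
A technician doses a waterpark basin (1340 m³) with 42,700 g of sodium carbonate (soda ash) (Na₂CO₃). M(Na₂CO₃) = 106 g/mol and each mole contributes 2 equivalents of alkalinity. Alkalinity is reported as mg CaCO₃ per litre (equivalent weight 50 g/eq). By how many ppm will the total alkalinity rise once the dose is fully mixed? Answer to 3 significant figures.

30.1 ppm

Volume: 1340 m³ = 1,340,000 L.
Moles of Na₂CO₃: 42,700 g ÷ 106 g/mol = 402.8 mol → 805.7 eq of alkalinity.
As CaCO₃: 805.7 eq × 50 g/eq = 40,280 g.
Rise: 40,280 g / 1,340,000 L × 1000 = 30.06 mg/L.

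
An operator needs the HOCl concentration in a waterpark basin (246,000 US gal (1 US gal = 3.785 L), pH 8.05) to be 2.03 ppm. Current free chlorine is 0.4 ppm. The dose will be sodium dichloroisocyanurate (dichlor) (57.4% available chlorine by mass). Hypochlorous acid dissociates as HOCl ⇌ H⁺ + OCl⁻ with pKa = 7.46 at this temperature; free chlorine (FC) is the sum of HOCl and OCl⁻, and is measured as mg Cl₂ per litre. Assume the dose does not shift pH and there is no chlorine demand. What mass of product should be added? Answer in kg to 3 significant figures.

15.5 kg

Volume: 246,000 US gal × 3.785 L/gal = 931,110 L.
[OCl⁻]/[HOCl] = 10^(pH − pKa) = 10^(8.05 − 7.46) = 3.89; fraction as HOCl = 1/(1 + 3.89) = 0.2045.
Free chlorine required for 2.03 ppm HOCl: 2.03 / 0.2045 = 9.928 ppm.
FC to add: 9.928 − 0.4 = 9.528 mg/L as Cl₂.
Cl₂ equivalent: 9.528 mg/L × 931,110 L = 8871 g.
Product at 57.4% available Cl: 8871 / 0.574 = 15,460 g.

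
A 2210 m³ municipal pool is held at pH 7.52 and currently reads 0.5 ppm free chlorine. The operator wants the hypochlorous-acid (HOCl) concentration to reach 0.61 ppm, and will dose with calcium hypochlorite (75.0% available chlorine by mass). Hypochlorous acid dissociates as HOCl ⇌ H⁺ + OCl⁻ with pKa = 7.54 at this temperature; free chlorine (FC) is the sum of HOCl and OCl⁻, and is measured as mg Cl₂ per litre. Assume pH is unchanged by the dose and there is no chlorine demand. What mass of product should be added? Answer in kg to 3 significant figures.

2.04 kg

Volume: 2210 m³ = 2,210,000 L.
[OCl⁻]/[HOCl] = 10^(pH − pKa) = 10^(7.52 − 7.54) = 0.955; fraction as HOCl = 1/(1 + 0.955) = 0.5115.
Free chlorine required for 0.61 ppm HOCl: 0.61 / 0.5115 = 1.193 ppm.
FC to add: 1.193 − 0.5 = 0.6925 mg/L as Cl₂.
Cl₂ equivalent: 0.6925 mg/L × 2,210,000 L = 1531 g.
Product at 75.0% available Cl: 1531 / 0.75 = 2041 g.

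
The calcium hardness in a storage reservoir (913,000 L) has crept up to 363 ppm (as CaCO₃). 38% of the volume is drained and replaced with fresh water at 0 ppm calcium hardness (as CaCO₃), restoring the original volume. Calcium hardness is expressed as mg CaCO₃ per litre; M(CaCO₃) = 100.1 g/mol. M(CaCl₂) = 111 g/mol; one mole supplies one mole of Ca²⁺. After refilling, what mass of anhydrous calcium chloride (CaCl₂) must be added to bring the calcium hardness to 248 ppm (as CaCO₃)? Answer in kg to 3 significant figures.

23.2 kg

After draining 38% and refilling: 363 × 0.62 + 0 × 0.38 = 225.06 ppm.
Deficit to target: 248 − 225.06 = 22.94 mg/L.
As CaCO₃: 22.94 mg/L × 913,000 L = 20,940 g; ÷ 100.1 = 209.2 mol Ca²⁺.
Mass: 209.2 × 111 = 23,220 g.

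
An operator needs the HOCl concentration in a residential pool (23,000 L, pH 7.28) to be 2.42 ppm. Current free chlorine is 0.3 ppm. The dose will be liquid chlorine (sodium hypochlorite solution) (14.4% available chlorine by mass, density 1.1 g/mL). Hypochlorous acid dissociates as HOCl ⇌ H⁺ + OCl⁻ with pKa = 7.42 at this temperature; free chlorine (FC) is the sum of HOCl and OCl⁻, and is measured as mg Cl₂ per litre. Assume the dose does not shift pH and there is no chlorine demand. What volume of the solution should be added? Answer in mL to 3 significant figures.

562 mL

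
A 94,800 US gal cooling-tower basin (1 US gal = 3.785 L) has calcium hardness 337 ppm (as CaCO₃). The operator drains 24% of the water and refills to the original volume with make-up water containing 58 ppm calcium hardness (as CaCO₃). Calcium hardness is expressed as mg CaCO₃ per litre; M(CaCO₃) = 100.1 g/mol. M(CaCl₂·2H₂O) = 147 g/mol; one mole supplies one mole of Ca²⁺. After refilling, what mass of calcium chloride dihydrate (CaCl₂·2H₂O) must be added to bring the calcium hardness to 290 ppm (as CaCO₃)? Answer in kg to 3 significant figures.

10.5 kg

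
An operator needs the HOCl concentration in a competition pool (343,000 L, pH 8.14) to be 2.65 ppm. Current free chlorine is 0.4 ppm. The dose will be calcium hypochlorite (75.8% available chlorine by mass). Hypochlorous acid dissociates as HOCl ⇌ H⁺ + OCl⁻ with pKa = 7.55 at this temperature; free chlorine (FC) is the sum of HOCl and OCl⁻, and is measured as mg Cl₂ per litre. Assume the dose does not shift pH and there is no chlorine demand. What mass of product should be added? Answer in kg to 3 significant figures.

[OCl⁻]/[HOCl] = 10^(pH − pKa) = 10^(8.14 − 7.55) = 3.89; fraction as HOCl = 1/(1 + 3.89) = 0.2045.
Free chlorine required for 2.65 ppm HOCl: 2.65 / 0.2045 = 12.96 ppm.
FC to add: 12.96 − 0.4 = 12.56 mg/L as Cl₂.
Cl₂ equivalent: 12.56 mg/L × 343,000 L = 4308 g.
Product at 75.8% available Cl: 4308 / 0.758 = 5683 g.

5.68 kg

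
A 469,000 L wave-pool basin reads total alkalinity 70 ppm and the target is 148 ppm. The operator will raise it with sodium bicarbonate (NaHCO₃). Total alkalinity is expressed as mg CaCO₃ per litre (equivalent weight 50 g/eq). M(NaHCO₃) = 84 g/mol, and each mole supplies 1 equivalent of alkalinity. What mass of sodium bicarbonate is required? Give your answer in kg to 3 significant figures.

61.5 kg

Alkalinity to add: (148 − 70) = 78 mg/L as CaCO₃ × 469,000 L = 36,580 g as CaCO₃.
Equivalents: 36,580 g ÷ 50 g/eq = 731.6 eq.
NaHCO₃ supplies 1 eq per mole → 731.6 mol.
Mass: 731.6 mol × 84 g/mol = 61,460 g.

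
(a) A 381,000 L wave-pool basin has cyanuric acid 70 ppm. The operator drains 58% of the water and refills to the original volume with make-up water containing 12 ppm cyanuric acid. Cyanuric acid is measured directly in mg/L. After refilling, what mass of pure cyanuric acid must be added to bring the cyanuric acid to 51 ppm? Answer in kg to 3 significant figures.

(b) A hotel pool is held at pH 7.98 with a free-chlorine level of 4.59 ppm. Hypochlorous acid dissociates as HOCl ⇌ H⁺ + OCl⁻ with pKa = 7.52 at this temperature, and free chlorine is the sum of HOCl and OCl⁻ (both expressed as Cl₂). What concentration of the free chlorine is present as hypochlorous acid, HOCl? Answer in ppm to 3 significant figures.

(a) 5.58 kg; (b) 1.18 ppm

(a) After draining 58% and refilling: 70 × 0.42 + 12 × 0.58 = 36.36 ppm.
(a) Deficit to target: 51 − 36.36 = 14.64 mg/L.
(a) Mass: 14.64 mg/L × 381,000 L = 5578 g cyanuric acid.

(b) [OCl⁻]/[HOCl] = 10^(pH − pKa) = 10^(7.98 − 7.52) = 10^0.46 = 2.884.
(b) Fraction as HOCl = 1 / (1 + 2.884) = 0.2575.
(b) HOCl = 0.2575 × 4.59 ppm = 1.182 ppm.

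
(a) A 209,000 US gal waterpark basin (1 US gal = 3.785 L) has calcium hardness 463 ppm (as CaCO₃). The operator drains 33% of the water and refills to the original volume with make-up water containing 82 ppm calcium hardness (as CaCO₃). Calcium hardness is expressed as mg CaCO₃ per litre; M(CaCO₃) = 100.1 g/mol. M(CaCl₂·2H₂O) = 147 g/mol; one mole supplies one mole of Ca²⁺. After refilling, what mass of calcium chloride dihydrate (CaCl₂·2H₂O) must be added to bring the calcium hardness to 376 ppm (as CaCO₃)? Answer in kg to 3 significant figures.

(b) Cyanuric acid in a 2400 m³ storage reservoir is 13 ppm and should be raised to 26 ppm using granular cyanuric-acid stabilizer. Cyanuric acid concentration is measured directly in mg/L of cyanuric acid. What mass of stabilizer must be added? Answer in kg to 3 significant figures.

(a) 45.0 kg; (b) 31.2 kg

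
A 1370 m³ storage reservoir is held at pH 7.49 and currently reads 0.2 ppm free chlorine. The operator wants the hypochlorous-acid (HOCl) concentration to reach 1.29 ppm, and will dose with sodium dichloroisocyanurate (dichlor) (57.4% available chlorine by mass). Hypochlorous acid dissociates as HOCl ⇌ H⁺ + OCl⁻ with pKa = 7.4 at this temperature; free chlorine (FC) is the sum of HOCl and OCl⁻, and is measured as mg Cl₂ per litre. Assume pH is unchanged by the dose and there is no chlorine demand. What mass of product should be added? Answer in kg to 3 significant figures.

6.39 kg

Volume: 1370 m³ = 1,370,000 L.
[OCl⁻]/[HOCl] = 10^(pH − pKa) = 10^(7.49 − 7.4) = 1.23; fraction as HOCl = 1/(1 + 1.23) = 0.4484.
Free chlorine required for 1.29 ppm HOCl: 1.29 / 0.4484 = 2.877 ppm.
FC to add: 2.877 − 0.2 = 2.677 mg/L as Cl₂.
Cl₂ equivalent: 2.677 mg/L × 1,370,000 L = 3668 g.
Product at 57.4% available Cl: 3668 / 0.574 = 6389 g.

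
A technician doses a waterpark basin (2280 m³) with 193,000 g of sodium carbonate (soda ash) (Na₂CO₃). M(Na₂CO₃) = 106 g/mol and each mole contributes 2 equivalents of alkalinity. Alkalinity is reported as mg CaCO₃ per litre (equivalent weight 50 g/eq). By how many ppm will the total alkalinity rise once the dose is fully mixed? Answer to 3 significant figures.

Volume: 2280 m³ = 2,280,000 L.
Moles of Na₂CO₃: 193,000 g ÷ 106 g/mol = 1821 mol → 3642 eq of alkalinity.
As CaCO₃: 3642 eq × 50 g/eq = 182,100 g.
Rise: 182,100 g / 2,280,000 L × 1000 = 79.86 mg/L.

79.9 ppm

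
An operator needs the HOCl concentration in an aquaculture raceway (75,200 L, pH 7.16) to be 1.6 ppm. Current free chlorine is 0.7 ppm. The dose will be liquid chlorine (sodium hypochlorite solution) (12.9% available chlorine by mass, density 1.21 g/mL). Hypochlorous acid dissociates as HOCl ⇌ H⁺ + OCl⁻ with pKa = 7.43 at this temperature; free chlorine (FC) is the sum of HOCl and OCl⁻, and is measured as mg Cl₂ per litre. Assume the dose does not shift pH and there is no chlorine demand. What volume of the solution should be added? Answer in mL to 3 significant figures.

[OCl⁻]/[HOCl] = 10^(pH − pKa) = 10^(7.16 − 7.43) = 0.537; fraction as HOCl = 1/(1 + 0.537) = 0.6506.
Free chlorine required for 1.6 ppm HOCl: 1.6 / 0.6506 = 2.459 ppm.
FC to add: 2.459 − 0.7 = 1.759 mg/L as Cl₂.
Cl₂ equivalent: 1.759 mg/L × 75,200 L = 132.3 g.
Product at 12.9% available Cl: 132.3 / 0.129 = 1026 g.
Volume: 1026 g ÷ 1.21 g/mL = 847.6 mL.

848 mL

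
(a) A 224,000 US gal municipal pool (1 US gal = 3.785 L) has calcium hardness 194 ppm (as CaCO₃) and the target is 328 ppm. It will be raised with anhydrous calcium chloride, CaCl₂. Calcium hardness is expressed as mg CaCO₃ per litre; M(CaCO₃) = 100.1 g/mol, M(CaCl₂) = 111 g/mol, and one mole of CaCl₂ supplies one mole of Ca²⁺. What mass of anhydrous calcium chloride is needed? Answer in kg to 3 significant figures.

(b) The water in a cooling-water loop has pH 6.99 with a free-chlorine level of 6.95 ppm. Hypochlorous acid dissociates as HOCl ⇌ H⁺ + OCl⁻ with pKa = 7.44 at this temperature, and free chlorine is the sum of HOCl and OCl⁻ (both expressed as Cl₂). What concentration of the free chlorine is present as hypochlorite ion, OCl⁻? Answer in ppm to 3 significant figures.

(a) Volume: 224,000 US gal × 3.785 L/gal = 847,840 L.
(a) Hardness to add: (328 − 194) = 134 mg/L as CaCO₃ × 847,840 L = 113,600 g as CaCO₃.
(a) Moles of Ca²⁺ (1 mol Ca²⁺ ≡ 1 mol CaCO₃): 113,600 / 100.1 g/mol = 1135 mol.
(a) Mass of CaCl₂: 1135 × 111 = 126,000 g.

(b) [OCl⁻]/[HOCl] = 10^(pH − pKa) = 10^(6.99 − 7.44) = 10^-0.45 = 0.3548.
(b) Fraction as HOCl = 1 / (1 + 0.3548) = 0.7381.
(b) OCl⁻ = (1 − 0.7381) × 6.95 ppm = 1.82 ppm.

(a) 126 kg; (b) 1.82 ppm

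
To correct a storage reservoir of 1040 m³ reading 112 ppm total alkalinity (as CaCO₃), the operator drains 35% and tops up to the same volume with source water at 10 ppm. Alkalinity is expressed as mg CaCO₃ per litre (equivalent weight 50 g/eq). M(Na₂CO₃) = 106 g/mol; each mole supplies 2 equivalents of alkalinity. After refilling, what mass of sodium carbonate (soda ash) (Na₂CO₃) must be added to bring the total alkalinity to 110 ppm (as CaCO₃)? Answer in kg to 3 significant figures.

37.2 kg

Volume: 1040 m³ = 1,040,000 L.
After draining 35% and refilling: 112 × 0.65 + 10 × 0.35 = 76.3 ppm.
Deficit to target: 110 − 76.3 = 33.7 mg/L.
As CaCO₃: 33.7 mg/L × 1,040,000 L = 35,050 g; ÷ 50 g/eq ÷ 2 = 350.5 mol Na₂CO₃.
Mass: 350.5 × 106 = 37,150 g.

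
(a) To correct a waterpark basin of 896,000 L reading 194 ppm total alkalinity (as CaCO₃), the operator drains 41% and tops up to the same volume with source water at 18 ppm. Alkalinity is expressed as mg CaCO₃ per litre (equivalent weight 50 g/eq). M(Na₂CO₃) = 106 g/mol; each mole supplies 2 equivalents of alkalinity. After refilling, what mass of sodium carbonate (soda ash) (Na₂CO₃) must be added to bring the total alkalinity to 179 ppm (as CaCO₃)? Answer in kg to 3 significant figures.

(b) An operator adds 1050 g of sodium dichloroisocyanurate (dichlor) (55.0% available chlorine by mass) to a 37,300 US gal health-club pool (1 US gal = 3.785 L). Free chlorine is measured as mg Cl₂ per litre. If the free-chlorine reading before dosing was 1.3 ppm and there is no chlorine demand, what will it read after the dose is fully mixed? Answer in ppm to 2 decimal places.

(a) After draining 41% and refilling: 194 × 0.59 + 18 × 0.41 = 121.84 ppm.
(a) Deficit to target: 179 − 121.84 = 57.16 mg/L.
(a) As CaCO₃: 57.16 mg/L × 896,000 L = 51,220 g; ÷ 50 g/eq ÷ 2 = 512.2 mol Na₂CO₃.
(a) Mass: 512.2 × 106 = 54,290 g.

(b) Volume: 37,300 US gal × 3.785 L/gal = 141,180 L.
(b) Available chlorine delivered: 1050 g × 0.55 = 577.5 g as Cl₂.
(b) Concentration rise: 577.5 g / 141,180 L = 4.091 mg/L = 4.09 ppm.
(b) Final FC: 1.3 + 4.09 = 5.39 ppm.

(a) 54.3 kg; (b) 5.39 ppm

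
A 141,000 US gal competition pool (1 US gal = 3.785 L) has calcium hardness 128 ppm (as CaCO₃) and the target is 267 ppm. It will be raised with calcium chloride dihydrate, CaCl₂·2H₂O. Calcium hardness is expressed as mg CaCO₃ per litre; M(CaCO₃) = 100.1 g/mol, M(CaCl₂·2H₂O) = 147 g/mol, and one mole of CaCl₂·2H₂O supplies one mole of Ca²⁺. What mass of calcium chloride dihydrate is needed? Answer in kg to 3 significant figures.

109 kg

Volume: 141,000 US gal × 3.785 L/gal = 533,685 L.
Hardness to add: (267 − 128) = 139 mg/L as CaCO₃ × 533,685 L = 74,180 g as CaCO₃.
Moles of Ca²⁺ (1 mol Ca²⁺ ≡ 1 mol CaCO₃): 74,180 / 100.1 g/mol = 741.1 mol.
Mass of CaCl₂·2H₂O: 741.1 × 147 = 108,900 g.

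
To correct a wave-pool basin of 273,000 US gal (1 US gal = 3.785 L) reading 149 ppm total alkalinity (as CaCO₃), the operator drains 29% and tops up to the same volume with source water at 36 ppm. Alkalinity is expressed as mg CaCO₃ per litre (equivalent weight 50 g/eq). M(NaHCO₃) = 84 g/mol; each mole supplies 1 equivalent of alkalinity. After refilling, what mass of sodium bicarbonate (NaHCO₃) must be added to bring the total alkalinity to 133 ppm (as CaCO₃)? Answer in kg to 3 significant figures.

Volume: 273,000 US gal × 3.785 L/gal = 1,033,305 L.
After draining 29% and refilling: 149 × 0.71 + 36 × 0.29 = 116.23 ppm.
Deficit to target: 133 − 116.23 = 16.77 mg/L.
As CaCO₃: 16.77 mg/L × 1,033,305 L = 17,330 g; ÷ 50 g/eq ÷ 1 = 346.6 mol NaHCO₃.
Mass: 346.6 × 84 = 29,110 g.

29.1 kg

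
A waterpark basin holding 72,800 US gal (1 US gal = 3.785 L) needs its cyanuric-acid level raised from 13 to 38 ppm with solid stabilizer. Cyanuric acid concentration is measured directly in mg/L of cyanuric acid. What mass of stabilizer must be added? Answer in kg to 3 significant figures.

Volume: 72,800 US gal × 3.785 L/gal = 275,548 L.
CYA to add: (38 − 13) = 25 mg/L × 275,548 L = 6889 g cyanuric acid.

6.89 kg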